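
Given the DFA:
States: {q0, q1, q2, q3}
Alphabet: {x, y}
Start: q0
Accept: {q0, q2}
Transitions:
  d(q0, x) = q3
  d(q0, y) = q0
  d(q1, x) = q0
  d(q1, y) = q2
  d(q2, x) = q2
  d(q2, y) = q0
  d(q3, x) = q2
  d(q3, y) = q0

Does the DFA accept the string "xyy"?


Trace: q0 -> q3 -> q0 -> q0
Final state: q0
Accept states: {q0, q2}

Yes, accepted (final state q0 is an accept state)


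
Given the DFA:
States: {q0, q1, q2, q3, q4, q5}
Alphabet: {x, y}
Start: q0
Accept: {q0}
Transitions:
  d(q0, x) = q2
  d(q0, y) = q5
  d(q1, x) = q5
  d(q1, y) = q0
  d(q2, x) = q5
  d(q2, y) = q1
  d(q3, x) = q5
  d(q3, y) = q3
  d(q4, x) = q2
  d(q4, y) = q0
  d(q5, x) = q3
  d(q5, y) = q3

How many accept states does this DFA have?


Accept states listed: {q0}
Counting: q0(1)

1


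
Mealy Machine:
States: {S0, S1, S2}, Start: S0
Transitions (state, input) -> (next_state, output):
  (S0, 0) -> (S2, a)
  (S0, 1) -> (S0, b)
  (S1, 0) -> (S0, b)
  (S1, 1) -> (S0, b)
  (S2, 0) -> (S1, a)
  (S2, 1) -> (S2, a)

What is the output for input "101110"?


Step-by-step:
  (S0, 1) -> (S0, b)
  (S0, 0) -> (S2, a)
  (S2, 1) -> (S2, a)
  (S2, 1) -> (S2, a)
  (S2, 1) -> (S2, a)
  (S2, 0) -> (S1, a)

"baaaaa"


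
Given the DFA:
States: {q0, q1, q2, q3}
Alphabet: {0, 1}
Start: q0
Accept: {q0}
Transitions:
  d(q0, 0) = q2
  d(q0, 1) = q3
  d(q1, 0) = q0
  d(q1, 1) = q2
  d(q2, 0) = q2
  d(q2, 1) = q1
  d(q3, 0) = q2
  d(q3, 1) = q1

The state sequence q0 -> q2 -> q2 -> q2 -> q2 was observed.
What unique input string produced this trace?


Trace back each transition to find the symbol:
  q0 --[0]--> q2
  q2 --[0]--> q2
  q2 --[0]--> q2
  q2 --[0]--> q2

"0000"


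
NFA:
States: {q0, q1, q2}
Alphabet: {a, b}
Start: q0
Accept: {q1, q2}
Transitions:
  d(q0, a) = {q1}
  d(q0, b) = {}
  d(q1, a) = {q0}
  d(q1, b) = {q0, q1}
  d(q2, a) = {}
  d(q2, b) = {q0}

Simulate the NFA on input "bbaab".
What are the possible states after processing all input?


Start: {q0}
  --b--> {}
  --b--> {}
  --a--> {}
  --a--> {}
  --b--> {}

{} (empty set, no valid transitions)


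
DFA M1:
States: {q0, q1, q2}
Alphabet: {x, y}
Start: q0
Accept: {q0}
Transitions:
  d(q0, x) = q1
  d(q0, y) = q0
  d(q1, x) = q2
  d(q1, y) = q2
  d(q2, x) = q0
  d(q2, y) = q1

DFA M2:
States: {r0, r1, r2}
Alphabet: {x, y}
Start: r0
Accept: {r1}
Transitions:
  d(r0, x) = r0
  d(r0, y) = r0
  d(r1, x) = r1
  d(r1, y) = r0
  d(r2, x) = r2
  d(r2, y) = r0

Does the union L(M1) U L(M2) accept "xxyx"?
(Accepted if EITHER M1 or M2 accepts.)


M1: final=q2 accepted=False
M2: final=r0 accepted=False

No, union rejects (neither accepts)


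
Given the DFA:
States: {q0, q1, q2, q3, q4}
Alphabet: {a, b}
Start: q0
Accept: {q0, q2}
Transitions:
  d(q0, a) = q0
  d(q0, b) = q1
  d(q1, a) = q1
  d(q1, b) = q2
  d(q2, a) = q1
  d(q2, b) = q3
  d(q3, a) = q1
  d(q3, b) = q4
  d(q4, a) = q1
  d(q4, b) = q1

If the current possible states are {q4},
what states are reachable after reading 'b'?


Apply transition on 'b' from each current state:
  d(q4, b) = q1

{q1}


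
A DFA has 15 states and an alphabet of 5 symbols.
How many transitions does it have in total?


Each state has exactly one transition per symbol.
15 * 5 = 75

75


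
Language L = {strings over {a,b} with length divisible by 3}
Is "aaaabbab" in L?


length = 8; 8 mod 3 = 2

No, "aaaabbab" is not in L


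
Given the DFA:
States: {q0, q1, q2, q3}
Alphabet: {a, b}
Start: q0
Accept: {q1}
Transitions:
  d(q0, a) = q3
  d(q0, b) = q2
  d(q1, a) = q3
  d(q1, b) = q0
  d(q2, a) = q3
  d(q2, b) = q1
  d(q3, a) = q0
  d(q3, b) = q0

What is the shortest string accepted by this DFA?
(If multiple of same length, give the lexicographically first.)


BFS by string length (lex-first path to each state shown):
  len 0: q0<-""
  len 1: q2<-"b", q3<-"a"
  len 2: q0<-"aa", q1<-"bb", q3<-"ba"
Found accept state at length 2.

"bb"


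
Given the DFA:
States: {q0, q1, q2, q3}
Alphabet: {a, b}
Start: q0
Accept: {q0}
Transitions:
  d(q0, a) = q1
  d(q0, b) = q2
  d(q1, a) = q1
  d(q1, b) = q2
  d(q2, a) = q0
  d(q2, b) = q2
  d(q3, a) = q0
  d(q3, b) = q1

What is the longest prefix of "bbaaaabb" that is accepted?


Run the DFA, marking each prefix where the state is accepting:
  "" -> q0 [accept]
  "b" -> q2 [reject]
  "bb" -> q2 [reject]
  "bba" -> q0 [accept]
  "bbaa" -> q1 [reject]
  "bbaaa" -> q1 [reject]
  "bbaaaa" -> q1 [reject]
  "bbaaaab" -> q2 [reject]
  "bbaaaabb" -> q2 [reject]

"bba"


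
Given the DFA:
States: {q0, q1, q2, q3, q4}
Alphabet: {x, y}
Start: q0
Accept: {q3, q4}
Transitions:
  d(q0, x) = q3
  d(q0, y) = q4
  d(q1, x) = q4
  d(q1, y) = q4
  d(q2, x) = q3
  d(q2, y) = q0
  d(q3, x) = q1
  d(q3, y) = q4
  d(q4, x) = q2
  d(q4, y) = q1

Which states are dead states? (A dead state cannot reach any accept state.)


Forward reachability from each state:
  q0 -> reaches accept state q3 (live)
  q1 -> reaches accept state q3 (live)
  q2 -> reaches accept state q3 (live)
  q3 -> reaches accept state q3 (live)
  q4 -> reaches accept state q3 (live)

None (all states can reach an accept state)


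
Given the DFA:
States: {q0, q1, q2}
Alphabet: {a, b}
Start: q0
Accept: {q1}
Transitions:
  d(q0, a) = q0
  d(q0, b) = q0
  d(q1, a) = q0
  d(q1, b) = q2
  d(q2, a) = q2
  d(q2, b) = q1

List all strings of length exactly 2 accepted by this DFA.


All strings of length 2: 4 total
Accepted: 0

None


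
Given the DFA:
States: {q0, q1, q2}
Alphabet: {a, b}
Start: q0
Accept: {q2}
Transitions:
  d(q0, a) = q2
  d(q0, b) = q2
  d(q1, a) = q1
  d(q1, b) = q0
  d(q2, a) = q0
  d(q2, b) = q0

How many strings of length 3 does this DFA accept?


Enumerating all length-3 strings:
  "aaa" -> q2 [accept]
  "aab" -> q2 [accept]
  "aba" -> q2 [accept]
  "abb" -> q2 [accept]
  "baa" -> q2 [accept]
  "bab" -> q2 [accept]
  "bba" -> q2 [accept]
  "bbb" -> q2 [accept]

8 out of 8


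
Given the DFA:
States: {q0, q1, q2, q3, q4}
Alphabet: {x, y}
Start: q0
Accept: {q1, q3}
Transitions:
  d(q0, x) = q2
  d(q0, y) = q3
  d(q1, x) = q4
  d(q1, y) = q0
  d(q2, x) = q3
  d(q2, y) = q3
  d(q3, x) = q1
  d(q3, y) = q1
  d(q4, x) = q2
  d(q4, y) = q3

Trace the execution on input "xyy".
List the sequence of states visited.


Input: xyy
d(q0, x) = q2
d(q2, y) = q3
d(q3, y) = q1


q0 -> q2 -> q3 -> q1


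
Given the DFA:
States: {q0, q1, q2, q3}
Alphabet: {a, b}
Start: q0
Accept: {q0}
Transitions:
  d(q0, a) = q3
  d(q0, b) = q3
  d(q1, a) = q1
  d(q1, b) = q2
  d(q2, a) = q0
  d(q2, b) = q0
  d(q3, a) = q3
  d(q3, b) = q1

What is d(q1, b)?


Looking up transition d(q1, b)

q2


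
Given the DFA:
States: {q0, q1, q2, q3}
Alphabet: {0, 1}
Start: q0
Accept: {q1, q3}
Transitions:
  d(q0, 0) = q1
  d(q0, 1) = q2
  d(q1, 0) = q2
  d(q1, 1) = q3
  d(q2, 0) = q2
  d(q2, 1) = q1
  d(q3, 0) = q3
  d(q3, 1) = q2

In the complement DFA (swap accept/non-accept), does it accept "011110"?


Trace: q0 -> q1 -> q3 -> q2 -> q1 -> q3 -> q3
Final: q3
Original accept: {q1, q3}
Complement: q3 is in original accept

No, complement rejects (original accepts)


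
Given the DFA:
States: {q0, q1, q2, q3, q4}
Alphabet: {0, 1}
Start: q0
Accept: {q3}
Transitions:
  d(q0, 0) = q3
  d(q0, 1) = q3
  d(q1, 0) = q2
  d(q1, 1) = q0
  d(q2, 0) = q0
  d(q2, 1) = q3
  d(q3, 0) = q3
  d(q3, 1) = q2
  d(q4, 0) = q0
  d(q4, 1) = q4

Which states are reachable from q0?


BFS from q0:
  layer 0: {q0}
  layer 1: {q3}
  layer 2: {q2}

{q0, q2, q3}


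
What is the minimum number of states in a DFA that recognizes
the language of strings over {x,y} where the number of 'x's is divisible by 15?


States track (count of 'x') mod 15.
Need 15 states: one per remainder 0..14; accept = remainder 0.

15


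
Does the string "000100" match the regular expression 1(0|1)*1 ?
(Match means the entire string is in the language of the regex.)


|string| = 6; first = '0'; last = '0'

No, "000100" does not match 1(0|1)*1


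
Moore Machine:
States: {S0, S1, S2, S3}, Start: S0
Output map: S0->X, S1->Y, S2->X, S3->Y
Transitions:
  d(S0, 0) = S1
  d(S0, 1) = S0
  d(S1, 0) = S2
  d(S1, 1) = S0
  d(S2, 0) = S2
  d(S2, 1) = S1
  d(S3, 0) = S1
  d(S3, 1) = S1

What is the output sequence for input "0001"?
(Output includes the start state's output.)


Start: S0 (output X)
  --0--> S1 (output Y)
  --0--> S2 (output X)
  --0--> S2 (output X)
  --1--> S1 (output Y)

"XYXXY"


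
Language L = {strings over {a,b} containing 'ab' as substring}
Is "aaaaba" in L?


'ab' occurs at index 3

Yes, "aaaaba" is in L


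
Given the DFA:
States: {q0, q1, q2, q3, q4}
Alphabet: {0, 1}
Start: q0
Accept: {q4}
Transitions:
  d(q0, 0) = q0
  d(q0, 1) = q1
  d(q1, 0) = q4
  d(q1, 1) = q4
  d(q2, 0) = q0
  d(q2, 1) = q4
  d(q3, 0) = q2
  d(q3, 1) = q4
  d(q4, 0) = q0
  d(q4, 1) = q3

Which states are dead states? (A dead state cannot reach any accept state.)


Forward reachability from each state:
  q0 -> reaches accept state q4 (live)
  q1 -> reaches accept state q4 (live)
  q2 -> reaches accept state q4 (live)
  q3 -> reaches accept state q4 (live)
  q4 -> reaches accept state q4 (live)

None (all states can reach an accept state)


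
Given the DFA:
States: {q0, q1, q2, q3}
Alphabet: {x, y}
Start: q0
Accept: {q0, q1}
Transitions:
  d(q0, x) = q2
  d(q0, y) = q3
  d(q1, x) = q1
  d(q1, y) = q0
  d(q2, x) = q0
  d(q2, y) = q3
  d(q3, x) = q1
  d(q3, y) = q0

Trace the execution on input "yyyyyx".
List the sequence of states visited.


Input: yyyyyx
d(q0, y) = q3
d(q3, y) = q0
d(q0, y) = q3
d(q3, y) = q0
d(q0, y) = q3
d(q3, x) = q1


q0 -> q3 -> q0 -> q3 -> q0 -> q3 -> q1


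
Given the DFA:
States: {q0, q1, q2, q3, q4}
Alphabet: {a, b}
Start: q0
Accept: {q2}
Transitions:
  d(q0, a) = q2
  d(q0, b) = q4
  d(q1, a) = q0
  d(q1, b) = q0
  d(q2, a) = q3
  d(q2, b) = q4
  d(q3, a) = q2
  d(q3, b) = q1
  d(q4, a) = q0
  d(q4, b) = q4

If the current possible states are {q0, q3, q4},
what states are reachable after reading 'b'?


Apply transition on 'b' from each current state:
  d(q0, b) = q4
  d(q3, b) = q1
  d(q4, b) = q4

{q1, q4}


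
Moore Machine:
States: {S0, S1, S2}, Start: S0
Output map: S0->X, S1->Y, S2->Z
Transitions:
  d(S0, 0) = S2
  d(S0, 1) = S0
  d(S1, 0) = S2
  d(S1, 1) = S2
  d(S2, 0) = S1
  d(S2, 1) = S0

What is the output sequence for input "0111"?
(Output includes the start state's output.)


Start: S0 (output X)
  --0--> S2 (output Z)
  --1--> S0 (output X)
  --1--> S0 (output X)
  --1--> S0 (output X)

"XZXXX"


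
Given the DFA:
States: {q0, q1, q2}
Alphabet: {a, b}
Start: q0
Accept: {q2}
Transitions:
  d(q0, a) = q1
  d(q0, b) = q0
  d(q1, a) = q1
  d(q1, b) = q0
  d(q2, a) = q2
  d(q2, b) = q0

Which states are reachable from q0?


BFS from q0:
  layer 0: {q0}
  layer 1: {q1}

{q0, q1}


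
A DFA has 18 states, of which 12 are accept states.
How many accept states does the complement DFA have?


Complement swaps accept and non-accept states.
18 - 12 = 6

6


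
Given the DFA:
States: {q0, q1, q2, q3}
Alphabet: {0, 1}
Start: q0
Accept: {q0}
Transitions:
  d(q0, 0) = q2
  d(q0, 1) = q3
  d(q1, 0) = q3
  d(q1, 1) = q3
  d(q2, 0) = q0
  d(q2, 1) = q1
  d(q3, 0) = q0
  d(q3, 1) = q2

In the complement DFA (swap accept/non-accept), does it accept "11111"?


Trace: q0 -> q3 -> q2 -> q1 -> q3 -> q2
Final: q2
Original accept: {q0}
Complement: q2 is not in original accept

Yes, complement accepts (original rejects)


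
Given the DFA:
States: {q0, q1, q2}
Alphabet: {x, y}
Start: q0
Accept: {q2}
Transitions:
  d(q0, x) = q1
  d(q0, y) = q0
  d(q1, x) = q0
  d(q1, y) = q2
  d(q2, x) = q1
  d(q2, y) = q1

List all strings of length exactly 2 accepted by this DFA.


All strings of length 2: 4 total
Accepted: 1

"xy"


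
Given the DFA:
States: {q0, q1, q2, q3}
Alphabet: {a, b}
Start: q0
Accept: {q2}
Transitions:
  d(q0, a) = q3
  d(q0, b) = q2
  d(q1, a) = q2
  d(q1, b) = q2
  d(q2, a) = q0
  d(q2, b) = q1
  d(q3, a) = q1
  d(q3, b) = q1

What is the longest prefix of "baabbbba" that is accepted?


Run the DFA, marking each prefix where the state is accepting:
  "" -> q0 [reject]
  "b" -> q2 [accept]
  "ba" -> q0 [reject]
  "baa" -> q3 [reject]
  "baab" -> q1 [reject]
  "baabb" -> q2 [accept]
  "baabbb" -> q1 [reject]
  "baabbbb" -> q2 [accept]
  "baabbbba" -> q0 [reject]

"baabbbb"


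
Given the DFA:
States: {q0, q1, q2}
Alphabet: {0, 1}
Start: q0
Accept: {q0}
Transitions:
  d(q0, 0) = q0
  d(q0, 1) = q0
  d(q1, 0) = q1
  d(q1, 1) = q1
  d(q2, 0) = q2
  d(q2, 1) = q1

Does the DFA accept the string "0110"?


Trace: q0 -> q0 -> q0 -> q0 -> q0
Final state: q0
Accept states: {q0}

Yes, accepted (final state q0 is an accept state)


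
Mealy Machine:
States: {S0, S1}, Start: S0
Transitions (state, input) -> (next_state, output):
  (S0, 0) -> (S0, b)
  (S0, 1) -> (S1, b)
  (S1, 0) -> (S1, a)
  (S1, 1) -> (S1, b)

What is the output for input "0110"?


Step-by-step:
  (S0, 0) -> (S0, b)
  (S0, 1) -> (S1, b)
  (S1, 1) -> (S1, b)
  (S1, 0) -> (S1, a)

"bbba"


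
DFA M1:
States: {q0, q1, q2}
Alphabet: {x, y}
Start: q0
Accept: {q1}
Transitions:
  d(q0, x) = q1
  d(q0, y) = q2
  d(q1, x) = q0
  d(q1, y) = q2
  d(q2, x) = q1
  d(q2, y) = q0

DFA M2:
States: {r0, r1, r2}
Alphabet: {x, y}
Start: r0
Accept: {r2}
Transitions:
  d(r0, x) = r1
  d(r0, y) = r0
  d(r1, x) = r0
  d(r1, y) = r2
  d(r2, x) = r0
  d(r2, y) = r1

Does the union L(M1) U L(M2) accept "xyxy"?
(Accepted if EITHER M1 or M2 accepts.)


M1: final=q2 accepted=False
M2: final=r0 accepted=False

No, union rejects (neither accepts)


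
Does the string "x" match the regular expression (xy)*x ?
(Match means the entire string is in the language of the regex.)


|string| = 1; first = 'x'; last = 'x'

Yes, "x" matches (xy)*x


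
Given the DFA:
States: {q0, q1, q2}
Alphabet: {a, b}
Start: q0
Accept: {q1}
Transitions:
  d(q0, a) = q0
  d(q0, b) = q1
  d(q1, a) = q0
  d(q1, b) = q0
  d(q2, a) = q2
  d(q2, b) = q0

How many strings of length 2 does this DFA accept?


Enumerating all length-2 strings:
  "aa" -> q0 [reject]
  "ab" -> q1 [accept]
  "ba" -> q0 [reject]
  "bb" -> q0 [reject]

1 out of 4


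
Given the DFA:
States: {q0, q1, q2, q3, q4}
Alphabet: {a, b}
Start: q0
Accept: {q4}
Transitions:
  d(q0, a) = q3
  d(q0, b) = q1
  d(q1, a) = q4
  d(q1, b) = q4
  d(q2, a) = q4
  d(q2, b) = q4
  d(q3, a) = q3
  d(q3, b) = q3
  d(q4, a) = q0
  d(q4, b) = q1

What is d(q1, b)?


Looking up transition d(q1, b)

q4


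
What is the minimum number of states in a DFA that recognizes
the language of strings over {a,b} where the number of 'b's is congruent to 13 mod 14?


States track (count of 'b') mod 14.
Need 14 states: one per remainder 0..13; accept = remainder 13.

14


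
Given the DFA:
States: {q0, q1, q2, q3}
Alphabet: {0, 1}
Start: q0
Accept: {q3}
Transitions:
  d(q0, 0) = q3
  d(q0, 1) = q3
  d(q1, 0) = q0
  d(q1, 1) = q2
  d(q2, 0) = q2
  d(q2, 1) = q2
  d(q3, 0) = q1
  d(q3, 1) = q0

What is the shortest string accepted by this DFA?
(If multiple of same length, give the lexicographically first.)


BFS by string length (lex-first path to each state shown):
  len 0: q0<-""
  len 1: q3<-"0"
Found accept state at length 1.

"0"


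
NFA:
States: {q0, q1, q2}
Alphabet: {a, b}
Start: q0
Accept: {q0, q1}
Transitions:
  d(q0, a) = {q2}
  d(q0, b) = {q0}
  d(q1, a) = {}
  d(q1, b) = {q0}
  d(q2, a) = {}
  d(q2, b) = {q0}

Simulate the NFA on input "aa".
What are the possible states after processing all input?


Start: {q0}
  --a--> {q2}
  --a--> {}

{} (empty set, no valid transitions)


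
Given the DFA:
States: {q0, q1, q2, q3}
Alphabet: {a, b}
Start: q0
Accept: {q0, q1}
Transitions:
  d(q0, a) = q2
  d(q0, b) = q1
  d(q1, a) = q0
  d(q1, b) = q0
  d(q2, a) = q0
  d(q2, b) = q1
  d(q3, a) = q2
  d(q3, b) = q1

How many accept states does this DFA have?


Accept states listed: {q0, q1}
Counting: q0(1) q1(2)

2


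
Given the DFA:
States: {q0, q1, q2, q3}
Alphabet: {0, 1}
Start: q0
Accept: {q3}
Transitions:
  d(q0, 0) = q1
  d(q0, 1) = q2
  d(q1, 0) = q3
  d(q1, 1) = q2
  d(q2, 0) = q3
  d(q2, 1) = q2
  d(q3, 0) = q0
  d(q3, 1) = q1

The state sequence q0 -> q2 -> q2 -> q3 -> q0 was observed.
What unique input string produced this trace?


Trace back each transition to find the symbol:
  q0 --[1]--> q2
  q2 --[1]--> q2
  q2 --[0]--> q3
  q3 --[0]--> q0

"1100"


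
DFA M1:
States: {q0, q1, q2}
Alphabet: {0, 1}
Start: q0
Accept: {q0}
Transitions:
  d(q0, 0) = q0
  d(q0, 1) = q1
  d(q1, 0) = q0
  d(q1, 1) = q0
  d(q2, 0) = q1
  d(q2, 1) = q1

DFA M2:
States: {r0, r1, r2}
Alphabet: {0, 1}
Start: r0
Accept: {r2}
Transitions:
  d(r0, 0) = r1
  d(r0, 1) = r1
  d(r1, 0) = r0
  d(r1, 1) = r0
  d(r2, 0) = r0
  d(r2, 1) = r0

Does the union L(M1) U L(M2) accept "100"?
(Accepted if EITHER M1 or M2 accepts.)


M1: final=q0 accepted=True
M2: final=r1 accepted=False

Yes, union accepts


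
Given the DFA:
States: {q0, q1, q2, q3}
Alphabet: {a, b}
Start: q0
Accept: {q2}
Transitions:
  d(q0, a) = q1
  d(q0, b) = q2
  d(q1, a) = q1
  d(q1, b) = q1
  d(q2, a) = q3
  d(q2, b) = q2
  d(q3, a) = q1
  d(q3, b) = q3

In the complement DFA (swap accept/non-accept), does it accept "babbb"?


Trace: q0 -> q2 -> q3 -> q3 -> q3 -> q3
Final: q3
Original accept: {q2}
Complement: q3 is not in original accept

Yes, complement accepts (original rejects)


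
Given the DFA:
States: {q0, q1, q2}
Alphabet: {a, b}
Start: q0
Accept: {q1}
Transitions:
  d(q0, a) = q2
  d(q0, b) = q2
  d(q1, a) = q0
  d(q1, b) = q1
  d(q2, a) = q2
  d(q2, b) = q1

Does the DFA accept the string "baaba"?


Trace: q0 -> q2 -> q2 -> q2 -> q1 -> q0
Final state: q0
Accept states: {q1}

No, rejected (final state q0 is not an accept state)


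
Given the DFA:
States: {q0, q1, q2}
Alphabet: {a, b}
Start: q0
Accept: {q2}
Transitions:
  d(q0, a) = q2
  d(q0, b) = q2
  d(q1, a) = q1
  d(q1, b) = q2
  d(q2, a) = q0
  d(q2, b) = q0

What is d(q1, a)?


Looking up transition d(q1, a)

q1


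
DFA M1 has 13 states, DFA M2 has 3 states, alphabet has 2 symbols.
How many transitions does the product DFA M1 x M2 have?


Product DFA has 13 * 3 = 39 states.
Each has 2 transitions: 39 * 2 = 78

78


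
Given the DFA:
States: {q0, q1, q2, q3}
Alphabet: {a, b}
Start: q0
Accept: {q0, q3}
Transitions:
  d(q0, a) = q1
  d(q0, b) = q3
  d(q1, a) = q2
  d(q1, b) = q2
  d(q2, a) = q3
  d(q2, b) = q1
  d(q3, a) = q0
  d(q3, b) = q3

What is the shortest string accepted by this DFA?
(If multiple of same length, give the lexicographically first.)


BFS by string length (lex-first path to each state shown):
  len 0: q0<-""
Found accept state at length 0.

"" (empty string)


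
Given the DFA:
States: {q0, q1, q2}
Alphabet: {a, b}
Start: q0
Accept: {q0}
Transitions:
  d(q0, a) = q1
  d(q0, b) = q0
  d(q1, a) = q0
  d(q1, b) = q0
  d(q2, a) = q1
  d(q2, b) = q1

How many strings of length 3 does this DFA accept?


Enumerating all length-3 strings:
  "aaa" -> q1 [reject]
  "aab" -> q0 [accept]
  "aba" -> q1 [reject]
  "abb" -> q0 [accept]
  "baa" -> q0 [accept]
  "bab" -> q0 [accept]
  "bba" -> q1 [reject]
  "bbb" -> q0 [accept]

5 out of 8


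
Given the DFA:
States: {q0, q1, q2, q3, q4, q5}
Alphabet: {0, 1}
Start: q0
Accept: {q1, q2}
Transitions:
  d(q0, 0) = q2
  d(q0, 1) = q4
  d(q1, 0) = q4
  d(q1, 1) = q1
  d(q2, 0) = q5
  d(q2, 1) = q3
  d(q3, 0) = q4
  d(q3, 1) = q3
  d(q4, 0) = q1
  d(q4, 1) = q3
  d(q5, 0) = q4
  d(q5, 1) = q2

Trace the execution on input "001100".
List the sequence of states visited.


Input: 001100
d(q0, 0) = q2
d(q2, 0) = q5
d(q5, 1) = q2
d(q2, 1) = q3
d(q3, 0) = q4
d(q4, 0) = q1


q0 -> q2 -> q5 -> q2 -> q3 -> q4 -> q1


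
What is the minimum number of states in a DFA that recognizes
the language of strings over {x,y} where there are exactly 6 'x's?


States: count = 0, 1, ..., 6 (that's 7 states), plus a dead state for count > 6.
Total: 7 + 1 = 8. Accept = count-6 state.

8


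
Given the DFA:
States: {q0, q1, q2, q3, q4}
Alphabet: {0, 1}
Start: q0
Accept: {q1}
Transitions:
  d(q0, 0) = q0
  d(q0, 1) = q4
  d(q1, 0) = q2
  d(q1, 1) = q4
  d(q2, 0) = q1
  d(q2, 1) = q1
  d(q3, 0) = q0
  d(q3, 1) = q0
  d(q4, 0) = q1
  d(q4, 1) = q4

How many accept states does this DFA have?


Accept states listed: {q1}
Counting: q1(1)

1


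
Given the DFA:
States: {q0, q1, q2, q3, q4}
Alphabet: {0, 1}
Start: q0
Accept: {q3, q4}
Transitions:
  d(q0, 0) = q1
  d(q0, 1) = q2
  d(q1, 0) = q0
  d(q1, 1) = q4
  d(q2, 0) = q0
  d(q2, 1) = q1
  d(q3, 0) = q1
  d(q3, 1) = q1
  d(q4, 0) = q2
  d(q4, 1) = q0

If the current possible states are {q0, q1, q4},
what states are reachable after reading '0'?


Apply transition on '0' from each current state:
  d(q0, 0) = q1
  d(q1, 0) = q0
  d(q4, 0) = q2

{q0, q1, q2}


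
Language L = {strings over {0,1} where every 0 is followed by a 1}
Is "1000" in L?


'00' present: True; ends with '0': True

No, "1000" is not in L


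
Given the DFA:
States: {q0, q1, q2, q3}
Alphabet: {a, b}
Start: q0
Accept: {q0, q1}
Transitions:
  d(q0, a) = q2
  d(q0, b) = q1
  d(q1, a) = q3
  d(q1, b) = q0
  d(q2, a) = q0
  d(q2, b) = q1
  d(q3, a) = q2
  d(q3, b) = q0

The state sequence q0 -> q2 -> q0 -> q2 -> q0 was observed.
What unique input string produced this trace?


Trace back each transition to find the symbol:
  q0 --[a]--> q2
  q2 --[a]--> q0
  q0 --[a]--> q2
  q2 --[a]--> q0

"aaaa"


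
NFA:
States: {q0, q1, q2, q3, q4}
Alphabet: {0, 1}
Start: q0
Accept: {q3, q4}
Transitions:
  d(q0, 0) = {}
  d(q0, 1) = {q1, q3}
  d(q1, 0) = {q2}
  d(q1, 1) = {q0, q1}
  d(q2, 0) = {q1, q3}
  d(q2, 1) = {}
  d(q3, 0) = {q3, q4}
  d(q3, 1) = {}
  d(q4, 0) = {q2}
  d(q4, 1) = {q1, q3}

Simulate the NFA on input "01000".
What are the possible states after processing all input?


Start: {q0}
  --0--> {}
  --1--> {}
  --0--> {}
  --0--> {}
  --0--> {}

{} (empty set, no valid transitions)


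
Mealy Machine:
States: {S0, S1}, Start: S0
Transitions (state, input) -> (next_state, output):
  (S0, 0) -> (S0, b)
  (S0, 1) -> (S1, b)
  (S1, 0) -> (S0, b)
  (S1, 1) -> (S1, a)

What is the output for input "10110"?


Step-by-step:
  (S0, 1) -> (S1, b)
  (S1, 0) -> (S0, b)
  (S0, 1) -> (S1, b)
  (S1, 1) -> (S1, a)
  (S1, 0) -> (S0, b)

"bbbab"


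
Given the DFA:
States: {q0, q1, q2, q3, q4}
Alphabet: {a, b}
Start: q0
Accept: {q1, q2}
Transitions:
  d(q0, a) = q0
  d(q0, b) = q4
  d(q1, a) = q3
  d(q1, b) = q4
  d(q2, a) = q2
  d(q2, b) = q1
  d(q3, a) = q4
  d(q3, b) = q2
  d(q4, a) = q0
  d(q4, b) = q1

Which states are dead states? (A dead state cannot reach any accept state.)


Forward reachability from each state:
  q0 -> reaches accept state q1 (live)
  q1 -> reaches accept state q1 (live)
  q2 -> reaches accept state q1 (live)
  q3 -> reaches accept state q1 (live)
  q4 -> reaches accept state q1 (live)

None (all states can reach an accept state)


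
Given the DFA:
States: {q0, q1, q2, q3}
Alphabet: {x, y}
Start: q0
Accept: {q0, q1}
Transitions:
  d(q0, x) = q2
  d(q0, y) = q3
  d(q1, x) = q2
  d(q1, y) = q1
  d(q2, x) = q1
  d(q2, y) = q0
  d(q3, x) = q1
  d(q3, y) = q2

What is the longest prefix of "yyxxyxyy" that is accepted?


Run the DFA, marking each prefix where the state is accepting:
  "" -> q0 [accept]
  "y" -> q3 [reject]
  "yy" -> q2 [reject]
  "yyx" -> q1 [accept]
  "yyxx" -> q2 [reject]
  "yyxxy" -> q0 [accept]
  "yyxxyx" -> q2 [reject]
  "yyxxyxy" -> q0 [accept]
  "yyxxyxyy" -> q3 [reject]

"yyxxyxy"


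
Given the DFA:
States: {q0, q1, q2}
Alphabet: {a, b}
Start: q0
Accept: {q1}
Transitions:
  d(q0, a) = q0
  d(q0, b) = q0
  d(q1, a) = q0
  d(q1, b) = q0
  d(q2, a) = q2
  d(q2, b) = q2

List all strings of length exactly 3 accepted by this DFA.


All strings of length 3: 8 total
Accepted: 0

None


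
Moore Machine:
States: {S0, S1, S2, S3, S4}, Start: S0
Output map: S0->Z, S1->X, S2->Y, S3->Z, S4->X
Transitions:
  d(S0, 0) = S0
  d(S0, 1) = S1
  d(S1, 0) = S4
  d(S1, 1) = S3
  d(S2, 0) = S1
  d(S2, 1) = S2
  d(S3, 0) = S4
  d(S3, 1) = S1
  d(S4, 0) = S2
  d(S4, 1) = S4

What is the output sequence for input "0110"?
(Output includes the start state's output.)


Start: S0 (output Z)
  --0--> S0 (output Z)
  --1--> S1 (output X)
  --1--> S3 (output Z)
  --0--> S4 (output X)

"ZZXZX"


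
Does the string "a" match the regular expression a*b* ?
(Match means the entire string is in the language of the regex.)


|string| = 1; first = 'a'; last = 'a'

Yes, "a" matches a*b*


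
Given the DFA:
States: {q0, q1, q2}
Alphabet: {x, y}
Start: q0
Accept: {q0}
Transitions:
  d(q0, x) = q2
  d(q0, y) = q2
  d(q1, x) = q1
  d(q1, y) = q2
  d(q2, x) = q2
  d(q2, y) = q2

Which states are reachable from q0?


BFS from q0:
  layer 0: {q0}
  layer 1: {q2}

{q0, q2}


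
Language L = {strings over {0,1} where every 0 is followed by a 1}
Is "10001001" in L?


'00' present: True; ends with '0': False

No, "10001001" is not in L


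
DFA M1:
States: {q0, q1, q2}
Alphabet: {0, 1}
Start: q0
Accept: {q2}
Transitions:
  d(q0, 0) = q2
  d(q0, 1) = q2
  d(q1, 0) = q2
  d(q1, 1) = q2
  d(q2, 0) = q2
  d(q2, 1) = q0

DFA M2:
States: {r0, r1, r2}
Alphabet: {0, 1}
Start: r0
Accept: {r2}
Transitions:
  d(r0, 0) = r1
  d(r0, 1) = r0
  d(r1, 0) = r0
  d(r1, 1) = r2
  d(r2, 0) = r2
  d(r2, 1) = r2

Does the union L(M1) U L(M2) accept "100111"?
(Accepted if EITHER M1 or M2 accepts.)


M1: final=q0 accepted=False
M2: final=r0 accepted=False

No, union rejects (neither accepts)


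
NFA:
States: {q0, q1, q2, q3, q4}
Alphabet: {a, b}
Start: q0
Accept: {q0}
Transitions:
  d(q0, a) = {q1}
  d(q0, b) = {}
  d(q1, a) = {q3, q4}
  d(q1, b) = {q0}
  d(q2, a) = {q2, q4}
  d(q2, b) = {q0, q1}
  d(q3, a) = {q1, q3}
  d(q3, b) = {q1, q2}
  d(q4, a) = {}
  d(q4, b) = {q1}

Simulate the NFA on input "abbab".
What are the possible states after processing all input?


Start: {q0}
  --a--> {q1}
  --b--> {q0}
  --b--> {}
  --a--> {}
  --b--> {}

{} (empty set, no valid transitions)


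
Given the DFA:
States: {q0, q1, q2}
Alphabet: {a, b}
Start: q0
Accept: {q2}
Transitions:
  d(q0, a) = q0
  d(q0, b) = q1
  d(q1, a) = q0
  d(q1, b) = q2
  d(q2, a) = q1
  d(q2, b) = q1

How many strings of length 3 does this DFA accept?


Enumerating all length-3 strings:
  "aaa" -> q0 [reject]
  "aab" -> q1 [reject]
  "aba" -> q0 [reject]
  "abb" -> q2 [accept]
  "baa" -> q0 [reject]
  "bab" -> q1 [reject]
  "bba" -> q1 [reject]
  "bbb" -> q1 [reject]

1 out of 8


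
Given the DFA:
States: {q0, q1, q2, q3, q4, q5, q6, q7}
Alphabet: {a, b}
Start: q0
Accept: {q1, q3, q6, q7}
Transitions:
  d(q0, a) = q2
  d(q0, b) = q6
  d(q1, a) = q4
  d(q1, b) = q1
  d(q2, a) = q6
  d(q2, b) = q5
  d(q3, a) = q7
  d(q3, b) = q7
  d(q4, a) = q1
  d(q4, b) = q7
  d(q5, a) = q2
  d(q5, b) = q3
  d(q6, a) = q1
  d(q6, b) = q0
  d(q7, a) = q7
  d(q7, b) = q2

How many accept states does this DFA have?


Accept states listed: {q1, q3, q6, q7}
Counting: q1(1) q3(2) q6(3) q7(4)

4


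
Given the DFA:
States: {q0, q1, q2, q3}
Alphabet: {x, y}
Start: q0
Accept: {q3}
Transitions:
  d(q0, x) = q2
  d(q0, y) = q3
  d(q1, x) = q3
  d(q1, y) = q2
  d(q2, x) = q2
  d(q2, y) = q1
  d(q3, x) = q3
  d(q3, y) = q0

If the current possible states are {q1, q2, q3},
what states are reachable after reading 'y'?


Apply transition on 'y' from each current state:
  d(q1, y) = q2
  d(q2, y) = q1
  d(q3, y) = q0

{q0, q1, q2}


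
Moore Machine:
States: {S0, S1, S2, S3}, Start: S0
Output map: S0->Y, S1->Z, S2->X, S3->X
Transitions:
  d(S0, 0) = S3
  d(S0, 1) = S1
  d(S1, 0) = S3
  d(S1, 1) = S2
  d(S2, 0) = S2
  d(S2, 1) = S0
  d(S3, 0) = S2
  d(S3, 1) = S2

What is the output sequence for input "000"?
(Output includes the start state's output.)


Start: S0 (output Y)
  --0--> S3 (output X)
  --0--> S2 (output X)
  --0--> S2 (output X)

"YXXX"


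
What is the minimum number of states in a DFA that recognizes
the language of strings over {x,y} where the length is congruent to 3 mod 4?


States track (length) mod 4.
Need 4 states: one per remainder 0..3; accept = remainder 3.

4


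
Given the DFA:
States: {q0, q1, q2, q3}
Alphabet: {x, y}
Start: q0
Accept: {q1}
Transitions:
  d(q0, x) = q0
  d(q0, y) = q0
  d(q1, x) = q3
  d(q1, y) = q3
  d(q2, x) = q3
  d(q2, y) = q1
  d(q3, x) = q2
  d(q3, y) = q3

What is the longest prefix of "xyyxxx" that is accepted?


Run the DFA, marking each prefix where the state is accepting:
  "" -> q0 [reject]
  "x" -> q0 [reject]
  "xy" -> q0 [reject]
  "xyy" -> q0 [reject]
  "xyyx" -> q0 [reject]
  "xyyxx" -> q0 [reject]
  "xyyxxx" -> q0 [reject]

No prefix is accepted


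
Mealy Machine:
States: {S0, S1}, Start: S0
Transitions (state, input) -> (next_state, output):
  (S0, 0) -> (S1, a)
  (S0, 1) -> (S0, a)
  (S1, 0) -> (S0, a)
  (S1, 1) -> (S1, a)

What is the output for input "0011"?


Step-by-step:
  (S0, 0) -> (S1, a)
  (S1, 0) -> (S0, a)
  (S0, 1) -> (S0, a)
  (S0, 1) -> (S0, a)

"aaaa"


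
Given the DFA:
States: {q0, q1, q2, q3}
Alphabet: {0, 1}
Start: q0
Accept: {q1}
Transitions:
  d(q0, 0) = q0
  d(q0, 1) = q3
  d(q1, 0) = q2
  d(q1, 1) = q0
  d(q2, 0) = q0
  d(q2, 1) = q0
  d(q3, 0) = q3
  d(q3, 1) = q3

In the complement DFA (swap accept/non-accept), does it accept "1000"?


Trace: q0 -> q3 -> q3 -> q3 -> q3
Final: q3
Original accept: {q1}
Complement: q3 is not in original accept

Yes, complement accepts (original rejects)


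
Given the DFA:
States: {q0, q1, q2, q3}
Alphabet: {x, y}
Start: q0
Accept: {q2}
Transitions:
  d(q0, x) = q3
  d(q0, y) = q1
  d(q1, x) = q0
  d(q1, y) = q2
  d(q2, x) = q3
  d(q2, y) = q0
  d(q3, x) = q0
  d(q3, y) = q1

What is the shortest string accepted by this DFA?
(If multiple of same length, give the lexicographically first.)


BFS by string length (lex-first path to each state shown):
  len 0: q0<-""
  len 1: q1<-"y", q3<-"x"
  len 2: q0<-"xx", q1<-"xy", q2<-"yy"
Found accept state at length 2.

"yy"


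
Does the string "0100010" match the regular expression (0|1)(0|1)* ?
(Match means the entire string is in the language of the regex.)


|string| = 7; first = '0'; last = '0'

Yes, "0100010" matches (0|1)(0|1)*


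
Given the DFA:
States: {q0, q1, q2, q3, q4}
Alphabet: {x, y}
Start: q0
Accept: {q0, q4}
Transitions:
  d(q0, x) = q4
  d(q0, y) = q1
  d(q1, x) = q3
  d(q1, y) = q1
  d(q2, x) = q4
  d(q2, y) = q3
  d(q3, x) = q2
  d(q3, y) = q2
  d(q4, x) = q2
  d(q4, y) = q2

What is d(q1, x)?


Looking up transition d(q1, x)

q3


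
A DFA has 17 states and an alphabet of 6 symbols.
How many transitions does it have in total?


Each state has exactly one transition per symbol.
17 * 6 = 102

102


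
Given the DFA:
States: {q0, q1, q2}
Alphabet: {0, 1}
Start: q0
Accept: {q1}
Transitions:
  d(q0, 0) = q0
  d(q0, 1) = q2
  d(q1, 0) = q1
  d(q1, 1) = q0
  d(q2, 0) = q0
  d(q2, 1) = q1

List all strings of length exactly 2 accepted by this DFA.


All strings of length 2: 4 total
Accepted: 1

"11"


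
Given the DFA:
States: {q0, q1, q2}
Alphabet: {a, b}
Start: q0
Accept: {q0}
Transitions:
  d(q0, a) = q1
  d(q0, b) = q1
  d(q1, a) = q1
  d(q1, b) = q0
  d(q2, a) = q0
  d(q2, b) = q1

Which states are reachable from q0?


BFS from q0:
  layer 0: {q0}
  layer 1: {q1}

{q0, q1}


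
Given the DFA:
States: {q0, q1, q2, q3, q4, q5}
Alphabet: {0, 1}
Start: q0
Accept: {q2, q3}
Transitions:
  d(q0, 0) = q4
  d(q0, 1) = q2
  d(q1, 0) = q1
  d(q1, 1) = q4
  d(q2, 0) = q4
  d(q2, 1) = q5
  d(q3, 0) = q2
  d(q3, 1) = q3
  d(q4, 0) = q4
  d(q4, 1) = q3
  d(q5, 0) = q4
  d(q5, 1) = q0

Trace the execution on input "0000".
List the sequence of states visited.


Input: 0000
d(q0, 0) = q4
d(q4, 0) = q4
d(q4, 0) = q4
d(q4, 0) = q4


q0 -> q4 -> q4 -> q4 -> q4


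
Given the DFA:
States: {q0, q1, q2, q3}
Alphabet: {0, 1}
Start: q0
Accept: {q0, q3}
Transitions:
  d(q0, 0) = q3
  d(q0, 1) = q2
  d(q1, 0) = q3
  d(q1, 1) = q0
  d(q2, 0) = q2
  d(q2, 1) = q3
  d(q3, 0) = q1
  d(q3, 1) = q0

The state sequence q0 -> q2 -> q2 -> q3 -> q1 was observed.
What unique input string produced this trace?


Trace back each transition to find the symbol:
  q0 --[1]--> q2
  q2 --[0]--> q2
  q2 --[1]--> q3
  q3 --[0]--> q1

"1010"


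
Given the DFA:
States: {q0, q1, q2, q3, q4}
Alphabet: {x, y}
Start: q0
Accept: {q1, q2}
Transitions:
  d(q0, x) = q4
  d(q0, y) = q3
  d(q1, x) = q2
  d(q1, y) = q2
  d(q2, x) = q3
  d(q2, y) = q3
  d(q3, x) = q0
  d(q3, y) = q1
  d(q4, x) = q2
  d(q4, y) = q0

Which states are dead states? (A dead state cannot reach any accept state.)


Forward reachability from each state:
  q0 -> reaches accept state q1 (live)
  q1 -> reaches accept state q1 (live)
  q2 -> reaches accept state q1 (live)
  q3 -> reaches accept state q1 (live)
  q4 -> reaches accept state q1 (live)

None (all states can reach an accept state)


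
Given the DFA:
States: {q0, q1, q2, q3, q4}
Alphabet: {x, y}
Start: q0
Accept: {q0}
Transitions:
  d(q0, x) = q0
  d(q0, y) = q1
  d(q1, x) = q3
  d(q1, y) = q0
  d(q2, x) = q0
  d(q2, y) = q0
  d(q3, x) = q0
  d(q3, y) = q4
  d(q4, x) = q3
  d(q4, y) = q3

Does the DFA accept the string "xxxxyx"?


Trace: q0 -> q0 -> q0 -> q0 -> q0 -> q1 -> q3
Final state: q3
Accept states: {q0}

No, rejected (final state q3 is not an accept state)


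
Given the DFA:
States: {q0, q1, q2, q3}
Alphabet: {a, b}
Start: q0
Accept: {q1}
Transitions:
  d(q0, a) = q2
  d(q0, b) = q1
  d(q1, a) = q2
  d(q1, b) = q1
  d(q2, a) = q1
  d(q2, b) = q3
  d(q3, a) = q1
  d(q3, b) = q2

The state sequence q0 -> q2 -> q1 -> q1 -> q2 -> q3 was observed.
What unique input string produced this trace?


Trace back each transition to find the symbol:
  q0 --[a]--> q2
  q2 --[a]--> q1
  q1 --[b]--> q1
  q1 --[a]--> q2
  q2 --[b]--> q3

"aabab"


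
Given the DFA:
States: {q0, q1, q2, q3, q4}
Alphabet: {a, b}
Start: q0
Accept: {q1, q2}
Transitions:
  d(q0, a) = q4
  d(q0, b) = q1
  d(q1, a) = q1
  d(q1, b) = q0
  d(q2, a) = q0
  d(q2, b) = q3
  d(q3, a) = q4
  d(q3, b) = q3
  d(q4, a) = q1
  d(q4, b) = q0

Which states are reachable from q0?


BFS from q0:
  layer 0: {q0}
  layer 1: {q1, q4}

{q0, q1, q4}


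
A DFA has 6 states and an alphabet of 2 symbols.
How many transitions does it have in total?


Each state has exactly one transition per symbol.
6 * 2 = 12

12


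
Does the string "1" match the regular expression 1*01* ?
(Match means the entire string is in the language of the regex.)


|string| = 1; first = '1'; last = '1'

No, "1" does not match 1*01*


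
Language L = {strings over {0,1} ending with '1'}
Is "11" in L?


last symbol = '1'

Yes, "11" is in L


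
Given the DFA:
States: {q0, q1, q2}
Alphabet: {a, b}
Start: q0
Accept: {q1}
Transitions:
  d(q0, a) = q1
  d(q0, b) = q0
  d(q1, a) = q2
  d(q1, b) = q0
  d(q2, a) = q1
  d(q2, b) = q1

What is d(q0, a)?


Looking up transition d(q0, a)

q1


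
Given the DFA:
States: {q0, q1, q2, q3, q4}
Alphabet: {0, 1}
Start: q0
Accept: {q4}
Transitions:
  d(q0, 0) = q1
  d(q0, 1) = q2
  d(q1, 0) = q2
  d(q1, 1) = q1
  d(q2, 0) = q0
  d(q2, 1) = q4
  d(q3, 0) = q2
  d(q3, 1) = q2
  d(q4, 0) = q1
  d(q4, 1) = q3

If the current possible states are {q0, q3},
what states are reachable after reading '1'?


Apply transition on '1' from each current state:
  d(q0, 1) = q2
  d(q3, 1) = q2

{q2}


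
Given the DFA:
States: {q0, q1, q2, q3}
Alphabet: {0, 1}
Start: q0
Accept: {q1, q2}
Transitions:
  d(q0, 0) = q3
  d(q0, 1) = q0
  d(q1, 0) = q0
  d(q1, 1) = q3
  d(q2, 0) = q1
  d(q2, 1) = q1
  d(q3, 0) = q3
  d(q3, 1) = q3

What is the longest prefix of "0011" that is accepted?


Run the DFA, marking each prefix where the state is accepting:
  "" -> q0 [reject]
  "0" -> q3 [reject]
  "00" -> q3 [reject]
  "001" -> q3 [reject]
  "0011" -> q3 [reject]

No prefix is accepted


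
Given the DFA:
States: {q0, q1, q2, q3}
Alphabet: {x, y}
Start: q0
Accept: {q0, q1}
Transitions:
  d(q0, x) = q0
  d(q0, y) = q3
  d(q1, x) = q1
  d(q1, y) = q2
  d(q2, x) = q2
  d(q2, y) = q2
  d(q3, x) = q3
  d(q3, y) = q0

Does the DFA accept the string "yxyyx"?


Trace: q0 -> q3 -> q3 -> q0 -> q3 -> q3
Final state: q3
Accept states: {q0, q1}

No, rejected (final state q3 is not an accept state)


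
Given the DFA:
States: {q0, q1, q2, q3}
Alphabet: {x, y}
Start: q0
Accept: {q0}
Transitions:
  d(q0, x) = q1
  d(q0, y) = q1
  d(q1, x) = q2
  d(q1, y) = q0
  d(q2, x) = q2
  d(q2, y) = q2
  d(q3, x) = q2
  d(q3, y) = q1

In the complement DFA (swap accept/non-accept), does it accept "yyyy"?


Trace: q0 -> q1 -> q0 -> q1 -> q0
Final: q0
Original accept: {q0}
Complement: q0 is in original accept

No, complement rejects (original accepts)


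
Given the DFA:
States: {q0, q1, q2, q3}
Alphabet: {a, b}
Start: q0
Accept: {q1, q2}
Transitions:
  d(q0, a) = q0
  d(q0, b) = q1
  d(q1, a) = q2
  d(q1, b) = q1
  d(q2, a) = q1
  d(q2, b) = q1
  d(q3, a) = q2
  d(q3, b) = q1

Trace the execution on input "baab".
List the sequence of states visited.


Input: baab
d(q0, b) = q1
d(q1, a) = q2
d(q2, a) = q1
d(q1, b) = q1


q0 -> q1 -> q2 -> q1 -> q1


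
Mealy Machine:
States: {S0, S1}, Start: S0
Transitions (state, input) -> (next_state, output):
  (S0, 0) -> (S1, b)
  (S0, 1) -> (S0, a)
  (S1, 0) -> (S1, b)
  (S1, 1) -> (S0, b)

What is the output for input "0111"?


Step-by-step:
  (S0, 0) -> (S1, b)
  (S1, 1) -> (S0, b)
  (S0, 1) -> (S0, a)
  (S0, 1) -> (S0, a)

"bbaa"


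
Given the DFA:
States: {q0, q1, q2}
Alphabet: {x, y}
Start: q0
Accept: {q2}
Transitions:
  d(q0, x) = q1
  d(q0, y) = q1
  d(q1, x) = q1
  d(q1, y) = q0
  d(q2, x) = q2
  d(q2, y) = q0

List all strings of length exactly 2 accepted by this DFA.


All strings of length 2: 4 total
Accepted: 0

None


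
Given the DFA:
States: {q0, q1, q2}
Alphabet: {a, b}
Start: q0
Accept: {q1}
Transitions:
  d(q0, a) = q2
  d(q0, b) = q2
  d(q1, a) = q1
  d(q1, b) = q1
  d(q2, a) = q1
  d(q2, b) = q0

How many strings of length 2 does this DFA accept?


Enumerating all length-2 strings:
  "aa" -> q1 [accept]
  "ab" -> q0 [reject]
  "ba" -> q1 [accept]
  "bb" -> q0 [reject]

2 out of 4


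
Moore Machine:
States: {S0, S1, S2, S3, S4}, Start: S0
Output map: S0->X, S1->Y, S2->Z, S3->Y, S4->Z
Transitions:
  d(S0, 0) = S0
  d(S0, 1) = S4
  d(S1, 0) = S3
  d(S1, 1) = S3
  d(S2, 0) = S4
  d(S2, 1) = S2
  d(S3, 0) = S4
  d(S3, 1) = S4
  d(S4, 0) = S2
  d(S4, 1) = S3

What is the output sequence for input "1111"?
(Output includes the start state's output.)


Start: S0 (output X)
  --1--> S4 (output Z)
  --1--> S3 (output Y)
  --1--> S4 (output Z)
  --1--> S3 (output Y)

"XZYZY"


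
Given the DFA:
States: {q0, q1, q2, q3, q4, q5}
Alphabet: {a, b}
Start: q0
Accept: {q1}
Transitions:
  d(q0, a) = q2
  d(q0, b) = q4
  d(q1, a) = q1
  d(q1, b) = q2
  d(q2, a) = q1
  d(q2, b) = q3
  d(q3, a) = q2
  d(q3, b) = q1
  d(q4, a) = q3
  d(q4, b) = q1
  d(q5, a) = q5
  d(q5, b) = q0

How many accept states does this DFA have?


Accept states listed: {q1}
Counting: q1(1)

1


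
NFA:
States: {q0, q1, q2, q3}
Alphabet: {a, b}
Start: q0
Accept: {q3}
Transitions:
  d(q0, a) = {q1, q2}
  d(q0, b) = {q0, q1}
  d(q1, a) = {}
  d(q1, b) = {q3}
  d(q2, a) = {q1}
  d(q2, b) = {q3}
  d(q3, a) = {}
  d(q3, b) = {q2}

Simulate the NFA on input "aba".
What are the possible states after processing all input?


Start: {q0}
  --a--> {q1, q2}
  --b--> {q3}
  --a--> {}

{} (empty set, no valid transitions)


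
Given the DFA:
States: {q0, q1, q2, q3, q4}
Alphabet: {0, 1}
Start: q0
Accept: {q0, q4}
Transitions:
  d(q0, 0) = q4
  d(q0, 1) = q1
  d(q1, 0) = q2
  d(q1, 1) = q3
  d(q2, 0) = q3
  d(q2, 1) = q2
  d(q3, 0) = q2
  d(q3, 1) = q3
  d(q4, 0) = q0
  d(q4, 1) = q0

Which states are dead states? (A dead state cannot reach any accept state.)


Forward reachability from each state:
  q0 -> reaches accept state q0 (live)
  q1 -> reaches {q1, q2, q3}, no accept state (dead)
  q2 -> reaches {q2, q3}, no accept state (dead)
  q3 -> reaches {q2, q3}, no accept state (dead)
  q4 -> reaches accept state q0 (live)

{q1, q2, q3}


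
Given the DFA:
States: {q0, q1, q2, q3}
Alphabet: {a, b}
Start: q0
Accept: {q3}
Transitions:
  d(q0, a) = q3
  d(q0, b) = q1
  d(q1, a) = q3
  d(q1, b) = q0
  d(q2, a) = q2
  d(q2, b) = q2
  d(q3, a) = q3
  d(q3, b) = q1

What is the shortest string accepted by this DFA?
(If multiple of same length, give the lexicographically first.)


BFS by string length (lex-first path to each state shown):
  len 0: q0<-""
  len 1: q1<-"b", q3<-"a"
Found accept state at length 1.

"a"
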